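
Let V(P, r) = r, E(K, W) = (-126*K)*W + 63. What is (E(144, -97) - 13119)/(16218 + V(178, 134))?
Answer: 54591/511 ≈ 106.83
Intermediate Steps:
E(K, W) = 63 - 126*K*W (E(K, W) = -126*K*W + 63 = 63 - 126*K*W)
(E(144, -97) - 13119)/(16218 + V(178, 134)) = ((63 - 126*144*(-97)) - 13119)/(16218 + 134) = ((63 + 1759968) - 13119)/16352 = (1760031 - 13119)*(1/16352) = 1746912*(1/16352) = 54591/511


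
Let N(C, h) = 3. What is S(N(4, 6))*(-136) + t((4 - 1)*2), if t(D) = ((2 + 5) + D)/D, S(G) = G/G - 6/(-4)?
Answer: -2027/6 ≈ -337.83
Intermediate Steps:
S(G) = 5/2 (S(G) = 1 - 6*(-¼) = 1 + 3/2 = 5/2)
t(D) = (7 + D)/D
S(N(4, 6))*(-136) + t((4 - 1)*2) = (5/2)*(-136) + (7 + (4 - 1)*2)/(((4 - 1)*2)) = -340 + (7 + 3*2)/((3*2)) = -340 + (7 + 6)/6 = -340 + (⅙)*13 = -340 + 13/6 = -2027/6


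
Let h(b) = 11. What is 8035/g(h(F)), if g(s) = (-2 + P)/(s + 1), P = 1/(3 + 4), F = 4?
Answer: -674940/13 ≈ -51918.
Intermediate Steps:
P = ⅐ (P = 1/7 = ⅐ ≈ 0.14286)
g(s) = -13/(7*(1 + s)) (g(s) = (-2 + ⅐)/(s + 1) = -13/7/(1 + s) = -13/(7*(1 + s)))
8035/g(h(F)) = 8035/((-13/(7 + 7*11))) = 8035/((-13/(7 + 77))) = 8035/((-13/84)) = 8035/((-13*1/84)) = 8035/(-13/84) = 8035*(-84/13) = -674940/13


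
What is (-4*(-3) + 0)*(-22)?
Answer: -264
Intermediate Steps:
(-4*(-3) + 0)*(-22) = (12 + 0)*(-22) = 12*(-22) = -264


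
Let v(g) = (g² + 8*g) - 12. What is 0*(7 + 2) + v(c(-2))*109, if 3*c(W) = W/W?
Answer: -9047/9 ≈ -1005.2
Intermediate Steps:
c(W) = ⅓ (c(W) = (W/W)/3 = (⅓)*1 = ⅓)
v(g) = -12 + g² + 8*g
0*(7 + 2) + v(c(-2))*109 = 0*(7 + 2) + (-12 + (⅓)² + 8*(⅓))*109 = 0*9 + (-12 + ⅑ + 8/3)*109 = 0 - 83/9*109 = 0 - 9047/9 = -9047/9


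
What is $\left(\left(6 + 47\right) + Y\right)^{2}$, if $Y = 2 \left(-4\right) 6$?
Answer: $25$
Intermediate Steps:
$Y = -48$ ($Y = \left(-8\right) 6 = -48$)
$\left(\left(6 + 47\right) + Y\right)^{2} = \left(\left(6 + 47\right) - 48\right)^{2} = \left(53 - 48\right)^{2} = 5^{2} = 25$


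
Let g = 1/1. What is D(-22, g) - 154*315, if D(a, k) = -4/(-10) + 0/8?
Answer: -242548/5 ≈ -48510.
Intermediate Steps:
g = 1
D(a, k) = ⅖ (D(a, k) = -4*(-⅒) + 0*(⅛) = ⅖ + 0 = ⅖)
D(-22, g) - 154*315 = ⅖ - 154*315 = ⅖ - 48510 = -242548/5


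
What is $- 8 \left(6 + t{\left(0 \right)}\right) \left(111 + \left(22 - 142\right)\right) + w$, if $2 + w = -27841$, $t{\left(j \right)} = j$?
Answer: $-27411$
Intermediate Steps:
$w = -27843$ ($w = -2 - 27841 = -27843$)
$- 8 \left(6 + t{\left(0 \right)}\right) \left(111 + \left(22 - 142\right)\right) + w = - 8 \left(6 + 0\right) \left(111 + \left(22 - 142\right)\right) - 27843 = \left(-8\right) 6 \left(111 - 120\right) - 27843 = \left(-48\right) \left(-9\right) - 27843 = 432 - 27843 = -27411$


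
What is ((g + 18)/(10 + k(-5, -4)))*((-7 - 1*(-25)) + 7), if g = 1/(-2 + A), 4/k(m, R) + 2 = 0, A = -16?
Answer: 8075/144 ≈ 56.076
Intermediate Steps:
k(m, R) = -2 (k(m, R) = 4/(-2 + 0) = 4/(-2) = 4*(-½) = -2)
g = -1/18 (g = 1/(-2 - 16) = 1/(-18) = -1/18 ≈ -0.055556)
((g + 18)/(10 + k(-5, -4)))*((-7 - 1*(-25)) + 7) = ((-1/18 + 18)/(10 - 2))*((-7 - 1*(-25)) + 7) = ((323/18)/8)*((-7 + 25) + 7) = ((323/18)*(⅛))*(18 + 7) = (323/144)*25 = 8075/144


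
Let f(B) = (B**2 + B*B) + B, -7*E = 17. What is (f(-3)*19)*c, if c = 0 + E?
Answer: -4845/7 ≈ -692.14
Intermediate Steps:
E = -17/7 (E = -1/7*17 = -17/7 ≈ -2.4286)
f(B) = B + 2*B**2 (f(B) = (B**2 + B**2) + B = 2*B**2 + B = B + 2*B**2)
c = -17/7 (c = 0 - 17/7 = -17/7 ≈ -2.4286)
(f(-3)*19)*c = (-3*(1 + 2*(-3))*19)*(-17/7) = (-3*(1 - 6)*19)*(-17/7) = (-3*(-5)*19)*(-17/7) = (15*19)*(-17/7) = 285*(-17/7) = -4845/7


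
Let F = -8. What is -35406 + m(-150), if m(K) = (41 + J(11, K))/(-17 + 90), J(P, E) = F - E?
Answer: -2584455/73 ≈ -35404.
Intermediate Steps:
J(P, E) = -8 - E
m(K) = 33/73 - K/73 (m(K) = (41 + (-8 - K))/(-17 + 90) = (33 - K)/73 = (33 - K)*(1/73) = 33/73 - K/73)
-35406 + m(-150) = -35406 + (33/73 - 1/73*(-150)) = -35406 + (33/73 + 150/73) = -35406 + 183/73 = -2584455/73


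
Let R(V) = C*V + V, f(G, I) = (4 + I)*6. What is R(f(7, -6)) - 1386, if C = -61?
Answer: -666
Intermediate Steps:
f(G, I) = 24 + 6*I
R(V) = -60*V (R(V) = -61*V + V = -60*V)
R(f(7, -6)) - 1386 = -60*(24 + 6*(-6)) - 1386 = -60*(24 - 36) - 1386 = -60*(-12) - 1386 = 720 - 1386 = -666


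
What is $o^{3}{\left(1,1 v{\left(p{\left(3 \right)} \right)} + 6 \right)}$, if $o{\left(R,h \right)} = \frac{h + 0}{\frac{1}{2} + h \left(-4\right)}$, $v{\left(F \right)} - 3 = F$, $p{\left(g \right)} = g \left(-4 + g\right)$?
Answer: $- \frac{1728}{103823} \approx -0.016644$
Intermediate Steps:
$v{\left(F \right)} = 3 + F$
$o{\left(R,h \right)} = \frac{h}{\frac{1}{2} - 4 h}$
$o^{3}{\left(1,1 v{\left(p{\left(3 \right)} \right)} + 6 \right)} = \left(- \frac{2 \left(1 \left(3 + 3 \left(-4 + 3\right)\right) + 6\right)}{-1 + 8 \left(1 \left(3 + 3 \left(-4 + 3\right)\right) + 6\right)}\right)^{3} = \left(- \frac{2 \left(1 \left(3 + 3 \left(-1\right)\right) + 6\right)}{-1 + 8 \left(1 \left(3 + 3 \left(-1\right)\right) + 6\right)}\right)^{3} = \left(- \frac{2 \left(1 \left(3 - 3\right) + 6\right)}{-1 + 8 \left(1 \left(3 - 3\right) + 6\right)}\right)^{3} = \left(- \frac{2 \left(1 \cdot 0 + 6\right)}{-1 + 8 \left(1 \cdot 0 + 6\right)}\right)^{3} = \left(- \frac{2 \left(0 + 6\right)}{-1 + 8 \left(0 + 6\right)}\right)^{3} = \left(\left(-2\right) 6 \frac{1}{-1 + 8 \cdot 6}\right)^{3} = \left(\left(-2\right) 6 \frac{1}{-1 + 48}\right)^{3} = \left(\left(-2\right) 6 \cdot \frac{1}{47}\right)^{3} = \left(- \frac{12}{47}\right)^{3} = - \frac{1728}{103823}$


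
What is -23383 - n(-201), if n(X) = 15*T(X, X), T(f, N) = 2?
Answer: -23413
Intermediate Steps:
n(X) = 30 (n(X) = 15*2 = 30)
-23383 - n(-201) = -23383 - 1*30 = -23383 - 30 = -23413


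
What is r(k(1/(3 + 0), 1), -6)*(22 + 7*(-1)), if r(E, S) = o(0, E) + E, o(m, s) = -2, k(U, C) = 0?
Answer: -30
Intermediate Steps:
r(E, S) = -2 + E
r(k(1/(3 + 0), 1), -6)*(22 + 7*(-1)) = (-2 + 0)*(22 + 7*(-1)) = -2*(22 - 7) = -2*15 = -30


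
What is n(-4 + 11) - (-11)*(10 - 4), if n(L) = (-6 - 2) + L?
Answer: 65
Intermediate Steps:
n(L) = -8 + L
n(-4 + 11) - (-11)*(10 - 4) = (-8 + (-4 + 11)) - (-11)*(10 - 4) = (-8 + 7) - (-11)*6 = -1 - 1*(-66) = -1 + 66 = 65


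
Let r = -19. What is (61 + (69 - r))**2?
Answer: 22201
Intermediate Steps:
(61 + (69 - r))**2 = (61 + (69 - 1*(-19)))**2 = (61 + (69 + 19))**2 = (61 + 88)**2 = 149**2 = 22201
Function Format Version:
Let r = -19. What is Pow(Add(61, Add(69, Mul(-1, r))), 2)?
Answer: 22201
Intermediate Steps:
Pow(Add(61, Add(69, Mul(-1, r))), 2) = Pow(Add(61, Add(69, Mul(-1, -19))), 2) = Pow(Add(61, Add(69, 19)), 2) = Pow(Add(61, 88), 2) = Pow(149, 2) = 22201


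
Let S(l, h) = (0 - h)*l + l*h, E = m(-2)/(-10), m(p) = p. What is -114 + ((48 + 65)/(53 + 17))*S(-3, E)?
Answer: -114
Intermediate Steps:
E = ⅕ (E = -2/(-10) = -2*(-⅒) = ⅕ ≈ 0.20000)
S(l, h) = 0 (S(l, h) = (-h)*l + h*l = -h*l + h*l = 0)
-114 + ((48 + 65)/(53 + 17))*S(-3, E) = -114 + ((48 + 65)/(53 + 17))*0 = -114 + (113/70)*0 = -114 + 0 = -114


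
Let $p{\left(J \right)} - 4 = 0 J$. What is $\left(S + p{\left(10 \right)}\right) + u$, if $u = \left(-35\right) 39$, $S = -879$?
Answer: $-2240$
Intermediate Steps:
$u = -1365$
$p{\left(J \right)} = 4$ ($p{\left(J \right)} = 4 + 0 J = 4 + 0 = 4$)
$\left(S + p{\left(10 \right)}\right) + u = \left(-879 + 4\right) - 1365 = -875 - 1365 = -2240$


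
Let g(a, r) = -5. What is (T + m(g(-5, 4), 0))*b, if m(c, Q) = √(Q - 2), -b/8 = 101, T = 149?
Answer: -120392 - 808*I*√2 ≈ -1.2039e+5 - 1142.7*I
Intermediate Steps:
b = -808 (b = -8*101 = -808)
m(c, Q) = √(-2 + Q)
(T + m(g(-5, 4), 0))*b = (149 + √(-2 + 0))*(-808) = (149 + √(-2))*(-808) = (149 + I*√2)*(-808) = -120392 - 808*I*√2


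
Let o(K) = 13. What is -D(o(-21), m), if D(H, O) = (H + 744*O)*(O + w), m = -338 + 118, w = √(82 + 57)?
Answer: -36006740 + 163667*√139 ≈ -3.4077e+7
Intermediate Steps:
w = √139 ≈ 11.790
m = -220
D(H, O) = (H + 744*O)*(O + √139)
-D(o(-21), m) = -(744*(-220)² + 13*(-220) + 13*√139 + 744*(-220)*√139) = -(744*48400 - 2860 + 13*√139 - 163680*√139) = -(36009600 - 2860 + 13*√139 - 163680*√139) = -(36006740 - 163667*√139) = -36006740 + 163667*√139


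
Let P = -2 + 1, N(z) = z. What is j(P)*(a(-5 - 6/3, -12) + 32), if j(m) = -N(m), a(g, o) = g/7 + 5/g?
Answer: 212/7 ≈ 30.286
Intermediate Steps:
P = -1
a(g, o) = 5/g + g/7 (a(g, o) = g*(1/7) + 5/g = g/7 + 5/g = 5/g + g/7)
j(m) = -m
j(P)*(a(-5 - 6/3, -12) + 32) = (-1*(-1))*((5/(-5 - 6/3) + (-5 - 6/3)/7) + 32) = 1*((5/(-5 - 6/3) + (-5 - 6/3)/7) + 32) = 1*((5/(-5 - 1*2) + (-5 - 1*2)/7) + 32) = 1*((5/(-5 - 2) + (-5 - 2)/7) + 32) = 1*((5/(-7) + (1/7)*(-7)) + 32) = 1*((5*(-1/7) - 1) + 32) = 1*((-5/7 - 1) + 32) = 1*(-12/7 + 32) = 1*(212/7) = 212/7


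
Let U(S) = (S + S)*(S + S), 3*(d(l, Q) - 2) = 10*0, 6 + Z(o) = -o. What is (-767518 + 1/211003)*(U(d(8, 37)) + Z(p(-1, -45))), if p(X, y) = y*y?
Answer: 25102033085715/16231 ≈ 1.5465e+9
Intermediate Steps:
p(X, y) = y²
Z(o) = -6 - o
d(l, Q) = 2 (d(l, Q) = 2 + (10*0)/3 = 2 + (⅓)*0 = 2 + 0 = 2)
U(S) = 4*S² (U(S) = (2*S)*(2*S) = 4*S²)
(-767518 + 1/211003)*(U(d(8, 37)) + Z(p(-1, -45))) = (-767518 + 1/211003)*(4*2² + (-6 - 1*(-45)²)) = (-767518 + 1/211003)*(4*4 + (-6 - 1*2025)) = -161948600553*(16 + (-6 - 2025))/211003 = -161948600553*(16 - 2031)/211003 = -161948600553/211003*(-2015) = 25102033085715/16231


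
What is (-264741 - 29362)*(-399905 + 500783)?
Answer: -29668522434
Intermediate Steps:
(-264741 - 29362)*(-399905 + 500783) = -294103*100878 = -29668522434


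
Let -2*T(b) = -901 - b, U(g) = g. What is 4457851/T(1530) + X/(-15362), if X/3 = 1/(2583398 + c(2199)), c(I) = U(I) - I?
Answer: 353829976761906059/96477055144756 ≈ 3667.5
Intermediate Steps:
T(b) = 901/2 + b/2 (T(b) = -(-901 - b)/2 = 901/2 + b/2)
c(I) = 0 (c(I) = I - I = 0)
X = 3/2583398 (X = 3/(2583398 + 0) = 3/2583398 ≈ 1.1613e-6)
4457851/T(1530) + X/(-15362) = 4457851/(901/2 + (½)*1530) + (3/2583398)/(-15362) = 4457851/(901/2 + 765) + (3/2583398)*(-1/15362) = 4457851/(2431/2) - 3/39686160076 = 4457851*(2/2431) - 3/39686160076 = 8915702/2431 - 3/39686160076 = 353829976761906059/96477055144756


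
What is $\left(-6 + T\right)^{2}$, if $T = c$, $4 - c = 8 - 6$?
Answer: $16$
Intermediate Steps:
$c = 2$ ($c = 4 - \left(8 - 6\right) = 4 - 2 = 2$)
$T = 2$
$\left(-6 + T\right)^{2} = \left(-6 + 2\right)^{2} = \left(-4\right)^{2} = 16$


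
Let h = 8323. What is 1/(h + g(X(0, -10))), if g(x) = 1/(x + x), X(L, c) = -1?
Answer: 2/16645 ≈ 0.00012016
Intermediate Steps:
g(x) = 1/(2*x)
1/(h + g(X(0, -10))) = 1/(8323 + (½)/(-1)) = 1/(8323 + (½)*(-1)) = 1/(8323 - ½) = 1/(16645/2) = 2/16645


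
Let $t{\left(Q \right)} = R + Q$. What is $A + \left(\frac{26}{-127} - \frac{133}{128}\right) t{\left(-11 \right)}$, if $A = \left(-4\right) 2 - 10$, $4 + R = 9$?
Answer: $- \frac{85647}{8128} \approx -10.537$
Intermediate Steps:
$R = 5$ ($R = -4 + 9 = 5$)
$t{\left(Q \right)} = 5 + Q$
$A = -18$ ($A = -8 - 10 = -18$)
$A + \left(\frac{26}{-127} - \frac{133}{128}\right) t{\left(-11 \right)} = -18 + \left(\frac{26}{-127} - \frac{133}{128}\right) \left(5 - 11\right) = -18 + \left(26 \left(- \frac{1}{127}\right) - \frac{133}{128}\right) \left(-6\right) = -18 + \left(- \frac{26}{127} - \frac{133}{128}\right) \left(-6\right) = -18 - - \frac{60657}{8128} = -18 + \frac{60657}{8128} = - \frac{85647}{8128}$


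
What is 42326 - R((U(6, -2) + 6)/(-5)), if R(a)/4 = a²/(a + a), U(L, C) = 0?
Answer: 211642/5 ≈ 42328.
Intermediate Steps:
R(a) = 2*a (R(a) = 4*(a²/(a + a)) = 4*(a²/((2*a))) = 4*((1/(2*a))*a²) = 4*(a/2) = 2*a)
42326 - R((U(6, -2) + 6)/(-5)) = 42326 - 2*(0 + 6)/(-5) = 42326 - 2*6*(-⅕) = 42326 - 2*(-6)/5 = 42326 - 1*(-12/5) = 42326 + 12/5 = 211642/5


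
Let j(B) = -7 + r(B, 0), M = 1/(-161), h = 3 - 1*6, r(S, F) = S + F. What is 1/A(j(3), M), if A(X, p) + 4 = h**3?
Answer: -1/31 ≈ -0.032258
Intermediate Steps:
r(S, F) = F + S
h = -3 (h = 3 - 6 = -3)
M = -1/161 ≈ -0.0062112
j(B) = -7 + B (j(B) = -7 + (0 + B) = -7 + B)
A(X, p) = -31 (A(X, p) = -4 + (-3)**3 = -4 - 27 = -31)
1/A(j(3), M) = 1/(-31) = -1/31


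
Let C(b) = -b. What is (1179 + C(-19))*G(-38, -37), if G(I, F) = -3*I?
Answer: 136572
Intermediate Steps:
(1179 + C(-19))*G(-38, -37) = (1179 - 1*(-19))*(-3*(-38)) = (1179 + 19)*114 = 1198*114 = 136572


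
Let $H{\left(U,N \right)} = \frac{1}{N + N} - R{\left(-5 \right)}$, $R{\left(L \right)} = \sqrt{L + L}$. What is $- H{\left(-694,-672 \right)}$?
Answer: $\frac{1}{1344} + i \sqrt{10} \approx 0.00074405 + 3.1623 i$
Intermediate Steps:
$R{\left(L \right)} = \sqrt{2} \sqrt{L}$ ($R{\left(L \right)} = \sqrt{2 L} = \sqrt{2} \sqrt{L}$)
$H{\left(U,N \right)} = \frac{1}{2 N} - i \sqrt{10}$ ($H{\left(U,N \right)} = \frac{1}{N + N} - \sqrt{2} \sqrt{-5} = \frac{1}{2 N} - \sqrt{2} i \sqrt{5} = \frac{1}{2 N} - i \sqrt{10}$)
$- H{\left(-694,-672 \right)} = - (\frac{1}{2 \left(-672\right)} - i \sqrt{10}) = - (\frac{1}{2} \left(- \frac{1}{672}\right) - i \sqrt{10}) = - (- \frac{1}{1344} - i \sqrt{10}) = \frac{1}{1344} + i \sqrt{10}$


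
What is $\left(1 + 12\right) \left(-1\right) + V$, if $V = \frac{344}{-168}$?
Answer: $- \frac{316}{21} \approx -15.048$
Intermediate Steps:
$V = - \frac{43}{21}$ ($V = 344 \left(- \frac{1}{168}\right) = - \frac{43}{21} \approx -2.0476$)
$\left(1 + 12\right) \left(-1\right) + V = \left(1 + 12\right) \left(-1\right) - \frac{43}{21} = 13 \left(-1\right) - \frac{43}{21} = -13 - \frac{43}{21} = - \frac{316}{21}$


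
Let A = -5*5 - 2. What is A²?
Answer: 729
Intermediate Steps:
A = -27 (A = -25 - 2 = -27)
A² = (-27)² = 729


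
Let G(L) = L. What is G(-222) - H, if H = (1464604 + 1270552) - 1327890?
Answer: -1407488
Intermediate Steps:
H = 1407266 (H = 2735156 - 1327890 = 1407266)
G(-222) - H = -222 - 1*1407266 = -222 - 1407266 = -1407488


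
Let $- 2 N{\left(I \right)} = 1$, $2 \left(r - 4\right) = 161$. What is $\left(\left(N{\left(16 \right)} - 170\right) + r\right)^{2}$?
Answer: $7396$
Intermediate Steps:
$r = \frac{169}{2}$ ($r = 4 + \frac{1}{2} \cdot 161 = 4 + \frac{161}{2} = \frac{169}{2} \approx 84.5$)
$N{\left(I \right)} = - \frac{1}{2}$ ($N{\left(I \right)} = \left(- \frac{1}{2}\right) 1 = - \frac{1}{2}$)
$\left(\left(N{\left(16 \right)} - 170\right) + r\right)^{2} = \left(\left(- \frac{1}{2} - 170\right) + \frac{169}{2}\right)^{2} = \left(- \frac{341}{2} + \frac{169}{2}\right)^{2} = \left(-86\right)^{2} = 7396$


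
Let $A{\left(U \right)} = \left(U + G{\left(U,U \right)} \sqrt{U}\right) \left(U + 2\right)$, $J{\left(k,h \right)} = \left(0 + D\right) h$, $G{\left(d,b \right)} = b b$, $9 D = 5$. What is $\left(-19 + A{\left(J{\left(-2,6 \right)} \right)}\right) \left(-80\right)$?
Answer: $\frac{880}{9} - \frac{128000 \sqrt{30}}{81} \approx -8557.6$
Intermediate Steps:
$D = \frac{5}{9}$ ($D = \frac{1}{9} \cdot 5 = \frac{5}{9} \approx 0.55556$)
$G{\left(d,b \right)} = b^{2}$
$J{\left(k,h \right)} = \frac{5 h}{9}$ ($J{\left(k,h \right)} = \left(0 + \frac{5}{9}\right) h = \frac{5 h}{9}$)
$A{\left(U \right)} = \left(2 + U\right) \left(U + U^{\frac{5}{2}}\right)$ ($A{\left(U \right)} = \left(U + U^{2} \sqrt{U}\right) \left(U + 2\right) = \left(U + U^{\frac{5}{2}}\right) \left(2 + U\right) = \left(2 + U\right) \left(U + U^{\frac{5}{2}}\right)$)
$\left(-19 + A{\left(J{\left(-2,6 \right)} \right)}\right) \left(-80\right) = \left(-19 + \left(\left(\frac{5}{9} \cdot 6\right)^{2} + \left(\frac{5}{9} \cdot 6\right)^{\frac{7}{2}} + 2 \cdot \frac{5}{9} \cdot 6 + 2 \left(\frac{5}{9} \cdot 6\right)^{\frac{5}{2}}\right)\right) \left(-80\right) = \left(-19 + \left(\left(\frac{10}{3}\right)^{2} + \left(\frac{10}{3}\right)^{\frac{7}{2}} + 2 \cdot \frac{10}{3} + 2 \left(\frac{10}{3}\right)^{\frac{5}{2}}\right)\right) \left(-80\right) = \left(-19 + \left(\frac{100}{9} + \frac{1000 \sqrt{30}}{81} + \frac{20}{3} + 2 \frac{100 \sqrt{30}}{27}\right)\right) \left(-80\right) = \left(-19 + \left(\frac{100}{9} + \frac{1000 \sqrt{30}}{81} + \frac{20}{3} + \frac{200 \sqrt{30}}{27}\right)\right) \left(-80\right) = \left(-19 + \left(\frac{160}{9} + \frac{1600 \sqrt{30}}{81}\right)\right) \left(-80\right) = \left(- \frac{11}{9} + \frac{1600 \sqrt{30}}{81}\right) \left(-80\right) = \frac{880}{9} - \frac{128000 \sqrt{30}}{81}$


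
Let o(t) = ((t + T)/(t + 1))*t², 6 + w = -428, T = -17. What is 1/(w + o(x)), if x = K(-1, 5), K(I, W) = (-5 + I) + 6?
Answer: -1/434 ≈ -0.0023041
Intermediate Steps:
K(I, W) = 1 + I
x = 0 (x = 1 - 1 = 0)
w = -434 (w = -6 - 428 = -434)
o(t) = t²*(-17 + t)/(1 + t) (o(t) = ((t - 17)/(t + 1))*t² = ((-17 + t)/(1 + t))*t² = t²*(-17 + t)/(1 + t))
1/(w + o(x)) = 1/(-434 + 0²*(-17 + 0)/(1 + 0)) = 1/(-434 + 0*(-17)/1) = 1/(-434 + 0*1*(-17)) = 1/(-434 + 0) = 1/(-434) = -1/434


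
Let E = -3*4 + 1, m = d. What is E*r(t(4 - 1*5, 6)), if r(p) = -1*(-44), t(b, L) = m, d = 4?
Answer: -484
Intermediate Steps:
m = 4
t(b, L) = 4
E = -11 (E = -12 + 1 = -11)
r(p) = 44
E*r(t(4 - 1*5, 6)) = -11*44 = -484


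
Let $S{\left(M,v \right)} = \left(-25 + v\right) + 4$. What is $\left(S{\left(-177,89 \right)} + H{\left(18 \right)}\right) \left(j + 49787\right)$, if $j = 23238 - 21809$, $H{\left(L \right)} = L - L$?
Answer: $3482688$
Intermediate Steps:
$H{\left(L \right)} = 0$
$S{\left(M,v \right)} = -21 + v$
$j = 1429$
$\left(S{\left(-177,89 \right)} + H{\left(18 \right)}\right) \left(j + 49787\right) = \left(\left(-21 + 89\right) + 0\right) \left(1429 + 49787\right) = \left(68 + 0\right) 51216 = 68 \cdot 51216 = 3482688$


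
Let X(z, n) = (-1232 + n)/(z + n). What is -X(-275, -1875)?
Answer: -3107/2150 ≈ -1.4451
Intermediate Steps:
X(z, n) = (-1232 + n)/(n + z)
-X(-275, -1875) = -(-1232 - 1875)/(-1875 - 275) = -(-3107)/(-2150) = -(-1)*(-3107)/2150 = -1*3107/2150 = -3107/2150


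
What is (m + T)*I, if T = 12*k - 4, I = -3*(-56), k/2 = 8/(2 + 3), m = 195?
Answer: 192696/5 ≈ 38539.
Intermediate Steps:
k = 16/5 (k = 2*(8/(2 + 3)) = 2*(8/5) = 16/5 ≈ 3.2000)
I = 168
T = 172/5 (T = 12*(16/5) - 4 = 192/5 - 4 = 172/5 ≈ 34.400)
(m + T)*I = (195 + 172/5)*168 = (1147/5)*168 = 192696/5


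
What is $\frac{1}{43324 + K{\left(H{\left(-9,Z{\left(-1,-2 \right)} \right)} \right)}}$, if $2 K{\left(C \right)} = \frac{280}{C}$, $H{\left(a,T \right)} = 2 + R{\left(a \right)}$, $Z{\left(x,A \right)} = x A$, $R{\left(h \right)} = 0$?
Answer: $\frac{1}{43394} \approx 2.3045 \cdot 10^{-5}$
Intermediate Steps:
$Z{\left(x,A \right)} = A x$
$H{\left(a,T \right)} = 2$ ($H{\left(a,T \right)} = 2 + 0 = 2$)
$K{\left(C \right)} = \frac{140}{C}$ ($K{\left(C \right)} = \frac{280 \frac{1}{C}}{2} = \frac{140}{C}$)
$\frac{1}{43324 + K{\left(H{\left(-9,Z{\left(-1,-2 \right)} \right)} \right)}} = \frac{1}{43324 + \frac{140}{2}} = \frac{1}{43324 + 140 \cdot \frac{1}{2}} = \frac{1}{43324 + 70} = \frac{1}{43394}$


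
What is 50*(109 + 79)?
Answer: 9400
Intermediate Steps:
50*(109 + 79) = 50*188 = 9400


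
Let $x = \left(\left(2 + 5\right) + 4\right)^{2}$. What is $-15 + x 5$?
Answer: $590$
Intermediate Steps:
$x = 121$ ($x = \left(7 + 4\right)^{2} = 11^{2} = 121$)
$-15 + x 5 = -15 + 121 \cdot 5 = -15 + 605 = 590$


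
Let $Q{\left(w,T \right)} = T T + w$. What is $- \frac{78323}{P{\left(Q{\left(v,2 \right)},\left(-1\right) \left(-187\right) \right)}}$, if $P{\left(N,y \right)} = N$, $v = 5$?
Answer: $- \frac{78323}{9} \approx -8702.6$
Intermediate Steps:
$Q{\left(w,T \right)} = w + T^{2}$ ($Q{\left(w,T \right)} = T^{2} + w = w + T^{2}$)
$- \frac{78323}{P{\left(Q{\left(v,2 \right)},\left(-1\right) \left(-187\right) \right)}} = - \frac{78323}{5 + 2^{2}} = - \frac{78323}{5 + 4} = - \frac{78323}{9}$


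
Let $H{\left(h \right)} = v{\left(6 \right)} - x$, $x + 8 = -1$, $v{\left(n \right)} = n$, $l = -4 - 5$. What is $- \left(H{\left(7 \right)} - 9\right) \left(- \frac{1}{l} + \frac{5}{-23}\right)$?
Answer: $\frac{44}{69} \approx 0.63768$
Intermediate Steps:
$l = -9$ ($l = -4 - 5 = -9$)
$x = -9$ ($x = -8 - 1 = -9$)
$H{\left(h \right)} = 15$ ($H{\left(h \right)} = 6 - -9 = 6 + 9 = 15$)
$- \left(H{\left(7 \right)} - 9\right) \left(- \frac{1}{l} + \frac{5}{-23}\right) = - \left(15 - 9\right) \left(- \frac{1}{-9} + \frac{5}{-23}\right) = - 6 \left(\left(-1\right) \left(- \frac{1}{9}\right) + 5 \left(- \frac{1}{23}\right)\right) = - 6 \left(\frac{1}{9} - \frac{5}{23}\right) = - \frac{6 \left(-22\right)}{207} = \left(-1\right) \left(- \frac{44}{69}\right) = \frac{44}{69}$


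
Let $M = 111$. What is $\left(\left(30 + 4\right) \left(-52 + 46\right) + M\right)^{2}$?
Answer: $8649$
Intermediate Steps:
$\left(\left(30 + 4\right) \left(-52 + 46\right) + M\right)^{2} = \left(\left(30 + 4\right) \left(-52 + 46\right) + 111\right)^{2} = \left(34 \left(-6\right) + 111\right)^{2} = \left(-204 + 111\right)^{2} = \left(-93\right)^{2} = 8649$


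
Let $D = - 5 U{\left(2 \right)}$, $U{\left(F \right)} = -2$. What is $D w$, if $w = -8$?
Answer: $-80$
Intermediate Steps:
$D = 10$ ($D = \left(-5\right) \left(-2\right) = 10$)
$D w = 10 \left(-8\right) = -80$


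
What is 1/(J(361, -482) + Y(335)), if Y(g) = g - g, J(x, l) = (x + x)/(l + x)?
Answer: -121/722 ≈ -0.16759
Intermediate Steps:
J(x, l) = 2*x/(l + x) (J(x, l) = (2*x)/(l + x) = 2*x/(l + x))
Y(g) = 0
1/(J(361, -482) + Y(335)) = 1/(2*361/(-482 + 361) + 0) = 1/(2*361/(-121) + 0) = 1/(2*361*(-1/121) + 0) = 1/(-722/121 + 0) = 1/(-722/121) = -121/722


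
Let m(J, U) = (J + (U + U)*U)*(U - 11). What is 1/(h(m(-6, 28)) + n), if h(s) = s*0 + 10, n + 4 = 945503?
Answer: 1/945509 ≈ 1.0576e-6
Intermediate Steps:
m(J, U) = (-11 + U)*(J + 2*U²) (m(J, U) = (J + (2*U)*U)*(-11 + U) = (J + 2*U²)*(-11 + U) = (-11 + U)*(J + 2*U²))
n = 945499 (n = -4 + 945503 = 945499)
h(s) = 10 (h(s) = 0 + 10 = 10)
1/(h(m(-6, 28)) + n) = 1/(10 + 945499) = 1/945509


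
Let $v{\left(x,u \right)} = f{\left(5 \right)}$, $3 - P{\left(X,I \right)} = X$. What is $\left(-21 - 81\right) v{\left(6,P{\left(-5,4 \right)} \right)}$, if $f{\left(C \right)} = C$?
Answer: $-510$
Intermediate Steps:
$P{\left(X,I \right)} = 3 - X$
$v{\left(x,u \right)} = 5$
$\left(-21 - 81\right) v{\left(6,P{\left(-5,4 \right)} \right)} = \left(-21 - 81\right) 5 = \left(-102\right) 5 = -510$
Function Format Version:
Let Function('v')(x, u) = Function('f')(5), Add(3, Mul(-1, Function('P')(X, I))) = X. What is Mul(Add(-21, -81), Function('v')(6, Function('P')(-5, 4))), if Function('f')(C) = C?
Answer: -510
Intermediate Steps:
Function('P')(X, I) = Add(3, Mul(-1, X))
Function('v')(x, u) = 5
Mul(Add(-21, -81), Function('v')(6, Function('P')(-5, 4))) = Mul(Add(-21, -81), 5) = Mul(-102, 5) = -510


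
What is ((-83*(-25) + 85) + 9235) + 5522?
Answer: 16917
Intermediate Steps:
((-83*(-25) + 85) + 9235) + 5522 = ((2075 + 85) + 9235) + 5522 = (2160 + 9235) + 5522 = 11395 + 5522 = 16917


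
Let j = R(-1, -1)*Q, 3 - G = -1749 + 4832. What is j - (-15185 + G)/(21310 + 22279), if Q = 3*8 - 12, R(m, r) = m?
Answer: -38831/3353 ≈ -11.581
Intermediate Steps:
Q = 12 (Q = 24 - 12 = 12)
G = -3080 (G = 3 - (-1749 + 4832) = 3 - 1*3083 = 3 - 3083 = -3080)
j = -12 (j = -1*12 = -12)
j - (-15185 + G)/(21310 + 22279) = -12 - (-15185 - 3080)/(21310 + 22279) = -12 - (-18265)/43589 = -12 - 1*(-1405/3353) = -12 + 1405/3353 = -38831/3353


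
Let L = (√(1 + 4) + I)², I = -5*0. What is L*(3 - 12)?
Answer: -45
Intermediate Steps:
I = 0
L = 5 (L = (√(1 + 4) + 0)² = (√5 + 0)² = (√5)² = 5)
L*(3 - 12) = 5*(3 - 12) = 5*(-9) = -45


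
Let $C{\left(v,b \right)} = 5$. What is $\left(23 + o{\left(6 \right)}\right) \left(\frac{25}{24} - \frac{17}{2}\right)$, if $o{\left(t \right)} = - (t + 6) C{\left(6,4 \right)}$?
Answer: $\frac{6623}{24} \approx 275.96$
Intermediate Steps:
$o{\left(t \right)} = -30 - 5 t$ ($o{\left(t \right)} = - (t + 6) 5 = - (6 + t) 5 = \left(-6 - t\right) 5 = -30 - 5 t$)
$\left(23 + o{\left(6 \right)}\right) \left(\frac{25}{24} - \frac{17}{2}\right) = \left(23 - 60\right) \left(\frac{25}{24} - \frac{17}{2}\right) = \left(-37\right) \left(- \frac{179}{24}\right) = \frac{6623}{24}$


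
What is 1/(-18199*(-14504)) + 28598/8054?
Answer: 3774339678531/1062960057992 ≈ 3.5508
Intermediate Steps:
1/(-18199*(-14504)) + 28598/8054 = -1/18199*(-1/14504) + 28598*(1/8054) = 1/263958296 + 14299/4027 = 3774339678531/1062960057992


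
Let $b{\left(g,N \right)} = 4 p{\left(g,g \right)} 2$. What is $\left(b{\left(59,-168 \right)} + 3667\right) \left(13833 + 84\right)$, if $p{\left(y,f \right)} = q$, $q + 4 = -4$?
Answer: $50142951$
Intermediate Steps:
$q = -8$ ($q = -4 - 4 = -8$)
$p{\left(y,f \right)} = -8$
$b{\left(g,N \right)} = -64$ ($b{\left(g,N \right)} = 4 \left(-8\right) 2 = \left(-32\right) 2 = -64$)
$\left(b{\left(59,-168 \right)} + 3667\right) \left(13833 + 84\right) = \left(-64 + 3667\right) \left(13833 + 84\right) = 3603 \cdot 13917 = 50142951$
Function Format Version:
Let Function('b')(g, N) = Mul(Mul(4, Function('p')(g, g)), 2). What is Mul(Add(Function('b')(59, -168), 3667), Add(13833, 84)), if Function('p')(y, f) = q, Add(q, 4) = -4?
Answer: 50142951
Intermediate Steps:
q = -8 (q = Add(-4, -4) = -8)
Function('p')(y, f) = -8
Function('b')(g, N) = -64 (Function('b')(g, N) = Mul(Mul(4, -8), 2) = Mul(-32, 2) = -64)
Mul(Add(Function('b')(59, -168), 3667), Add(13833, 84)) = Mul(Add(-64, 3667), Add(13833, 84)) = Mul(3603, 13917) = 50142951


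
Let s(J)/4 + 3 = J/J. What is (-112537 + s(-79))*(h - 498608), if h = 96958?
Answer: 45203699250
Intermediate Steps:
s(J) = -8 (s(J) = -12 + 4*(J/J) = -12 + 4*1 = -12 + 4 = -8)
(-112537 + s(-79))*(h - 498608) = (-112537 - 8)*(96958 - 498608) = -112545*(-401650) = 45203699250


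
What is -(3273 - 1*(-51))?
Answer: -3324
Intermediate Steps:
-(3273 - 1*(-51)) = -(3273 + 51) = -1*3324 = -3324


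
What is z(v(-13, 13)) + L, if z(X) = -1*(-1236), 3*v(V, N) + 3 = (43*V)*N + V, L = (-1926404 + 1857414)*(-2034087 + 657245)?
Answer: 94988330816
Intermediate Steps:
L = 94988329580 (L = -68990*(-1376842) = 94988329580)
v(V, N) = -1 + V/3 + 43*N*V/3 (v(V, N) = -1 + ((43*V)*N + V)/3 = -1 + (43*N*V + V)/3 = -1 + (V + 43*N*V)/3 = -1 + (V/3 + 43*N*V/3) = -1 + V/3 + 43*N*V/3)
z(X) = 1236
z(v(-13, 13)) + L = 1236 + 94988329580 = 94988330816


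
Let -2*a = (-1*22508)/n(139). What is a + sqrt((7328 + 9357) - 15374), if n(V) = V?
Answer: 11254/139 + sqrt(1311) ≈ 117.17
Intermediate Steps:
a = 11254/139 (a = -(-1*22508)/(2*139) = -(-11254)/139 = -1/2*(-22508/139) = 11254/139 ≈ 80.964)
a + sqrt((7328 + 9357) - 15374) = 11254/139 + sqrt((7328 + 9357) - 15374) = 11254/139 + sqrt(16685 - 15374) = 11254/139 + sqrt(1311)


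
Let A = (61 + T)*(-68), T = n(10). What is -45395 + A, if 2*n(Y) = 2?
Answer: -49611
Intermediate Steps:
n(Y) = 1 (n(Y) = (1/2)*2 = 1)
T = 1
A = -4216 (A = (61 + 1)*(-68) = 62*(-68) = -4216)
-45395 + A = -45395 - 4216 = -49611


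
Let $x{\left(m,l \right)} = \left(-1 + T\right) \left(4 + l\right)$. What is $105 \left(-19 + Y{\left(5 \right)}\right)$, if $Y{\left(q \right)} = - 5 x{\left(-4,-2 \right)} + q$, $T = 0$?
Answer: $-420$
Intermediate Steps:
$x{\left(m,l \right)} = -4 - l$ ($x{\left(m,l \right)} = \left(-1 + 0\right) \left(4 + l\right) = - (4 + l) = -4 - l$)
$Y{\left(q \right)} = 10 + q$ ($Y{\left(q \right)} = - 5 \left(-4 - -2\right) + q = - 5 \left(-4 + 2\right) + q = \left(-5\right) \left(-2\right) + q = 10 + q$)
$105 \left(-19 + Y{\left(5 \right)}\right) = 105 \left(-19 + \left(10 + 5\right)\right) = 105 \left(-19 + 15\right) = 105 \left(-4\right) = -420$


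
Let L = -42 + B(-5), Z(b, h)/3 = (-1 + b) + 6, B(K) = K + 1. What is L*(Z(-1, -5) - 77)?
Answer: 2990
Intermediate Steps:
B(K) = 1 + K
Z(b, h) = 15 + 3*b (Z(b, h) = 3*((-1 + b) + 6) = 3*(5 + b) = 15 + 3*b)
L = -46 (L = -42 + (1 - 5) = -42 - 4 = -46)
L*(Z(-1, -5) - 77) = -46*((15 + 3*(-1)) - 77) = -46*((15 - 3) - 77) = -46*(12 - 77) = -46*(-65) = 2990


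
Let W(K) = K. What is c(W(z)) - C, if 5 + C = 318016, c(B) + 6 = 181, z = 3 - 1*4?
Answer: -317836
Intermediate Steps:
z = -1 (z = 3 - 4 = -1)
c(B) = 175 (c(B) = -6 + 181 = 175)
C = 318011 (C = -5 + 318016 = 318011)
c(W(z)) - C = 175 - 1*318011 = 175 - 318011 = -317836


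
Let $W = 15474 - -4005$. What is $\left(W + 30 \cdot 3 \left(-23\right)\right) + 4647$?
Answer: $22056$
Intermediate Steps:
$W = 19479$ ($W = 15474 + 4005 = 19479$)
$\left(W + 30 \cdot 3 \left(-23\right)\right) + 4647 = \left(19479 + 30 \cdot 3 \left(-23\right)\right) + 4647 = \left(19479 + 90 \left(-23\right)\right) + 4647 = \left(19479 - 2070\right) + 4647 = 17409 + 4647 = 22056$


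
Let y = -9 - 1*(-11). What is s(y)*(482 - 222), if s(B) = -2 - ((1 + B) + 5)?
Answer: -2600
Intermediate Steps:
y = 2 (y = -9 + 11 = 2)
s(B) = -8 - B (s(B) = -2 - (6 + B) = -2 + (-6 - B) = -8 - B)
s(y)*(482 - 222) = (-8 - 1*2)*(482 - 222) = (-8 - 2)*260 = -10*260 = -2600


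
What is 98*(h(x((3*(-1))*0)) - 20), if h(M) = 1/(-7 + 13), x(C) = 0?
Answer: -5831/3 ≈ -1943.7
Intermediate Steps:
h(M) = 1/6
98*(h(x((3*(-1))*0)) - 20) = 98*(1/6 - 20) = 98*(-119/6) = -5831/3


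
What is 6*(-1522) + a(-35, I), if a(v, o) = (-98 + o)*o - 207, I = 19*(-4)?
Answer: 3885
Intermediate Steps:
I = -76
a(v, o) = -207 + o*(-98 + o) (a(v, o) = o*(-98 + o) - 207 = -207 + o*(-98 + o))
6*(-1522) + a(-35, I) = 6*(-1522) + (-207 + (-76)² - 98*(-76)) = -9132 + (-207 + 5776 + 7448) = -9132 + 13017 = 3885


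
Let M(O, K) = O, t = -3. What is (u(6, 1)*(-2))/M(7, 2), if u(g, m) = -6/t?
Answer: -4/7 ≈ -0.57143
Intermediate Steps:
u(g, m) = 2 (u(g, m) = -6/(-3) = -6*(-⅓) = 2)
(u(6, 1)*(-2))/M(7, 2) = (2*(-2))/7 = -4*⅐ = -4/7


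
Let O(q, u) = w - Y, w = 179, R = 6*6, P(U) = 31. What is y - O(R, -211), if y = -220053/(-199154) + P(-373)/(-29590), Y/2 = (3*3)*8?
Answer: -49937161401/1473241715 ≈ -33.896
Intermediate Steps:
R = 36
Y = 144 (Y = 2*((3*3)*8) = 2*(9*8) = 2*72 = 144)
O(q, u) = 35 (O(q, u) = 179 - 1*144 = 179 - 144 = 35)
y = 1626298624/1473241715 (y = -220053/(-199154) + 31/(-29590) = -220053*(-1/199154) + 31*(-1/29590) = 220053/199154 - 31/29590 = 1626298624/1473241715 ≈ 1.1039)
y - O(R, -211) = 1626298624/1473241715 - 1*35 = 1626298624/1473241715 - 35 = -49937161401/1473241715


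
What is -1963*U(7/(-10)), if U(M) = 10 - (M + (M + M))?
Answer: -237523/10 ≈ -23752.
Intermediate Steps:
U(M) = 10 - 3*M (U(M) = 10 - (M + 2*M) = 10 - 3*M)
-1963*U(7/(-10)) = -1963*(10 - 21/(-10)) = -1963*(10 - 21*(-1)/10) = -1963*(10 - 3*(-7/10)) = -1963*(10 + 21/10) = -1963*121/10 = -237523/10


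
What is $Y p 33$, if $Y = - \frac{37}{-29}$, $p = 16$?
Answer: $\frac{19536}{29} \approx 673.66$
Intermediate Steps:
$Y = \frac{37}{29}$ ($Y = \left(-37\right) \left(- \frac{1}{29}\right) = \frac{37}{29} \approx 1.2759$)
$Y p 33 = \frac{37}{29} \cdot 16 \cdot 33 = \frac{592}{29} \cdot 33 = \frac{19536}{29}$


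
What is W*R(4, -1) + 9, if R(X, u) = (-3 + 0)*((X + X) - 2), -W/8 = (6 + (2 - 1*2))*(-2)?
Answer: -1719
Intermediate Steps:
W = 96 (W = -8*(6 + (2 - 1*2))*(-2) = -8*(6 + (2 - 2))*(-2) = -8*(6 + 0)*(-2) = -48*(-2) = -8*(-12) = 96)
R(X, u) = 6 - 6*X (R(X, u) = -3*(2*X - 2) = -3*(-2 + 2*X) = 6 - 6*X)
W*R(4, -1) + 9 = 96*(6 - 6*4) + 9 = 96*(6 - 24) + 9 = 96*(-18) + 9 = -1728 + 9 = -1719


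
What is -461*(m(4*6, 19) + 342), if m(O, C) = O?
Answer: -168726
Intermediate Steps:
-461*(m(4*6, 19) + 342) = -461*(4*6 + 342) = -461*(24 + 342) = -461*366 = -168726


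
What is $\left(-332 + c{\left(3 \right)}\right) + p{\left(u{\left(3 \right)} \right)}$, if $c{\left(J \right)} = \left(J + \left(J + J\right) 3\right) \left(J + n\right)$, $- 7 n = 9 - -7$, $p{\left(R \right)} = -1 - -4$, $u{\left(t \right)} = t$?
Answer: $-314$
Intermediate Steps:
$p{\left(R \right)} = 3$ ($p{\left(R \right)} = -1 + 4 = 3$)
$n = - \frac{16}{7}$ ($n = - \frac{9 - -7}{7} = - \frac{9 + 7}{7} = \left(- \frac{1}{7}\right) 16 = - \frac{16}{7} \approx -2.2857$)
$c{\left(J \right)} = 7 J \left(- \frac{16}{7} + J\right)$ ($c{\left(J \right)} = \left(J + \left(J + J\right) 3\right) \left(J - \frac{16}{7}\right) = \left(J + 2 J 3\right) \left(- \frac{16}{7} + J\right) = \left(J + 6 J\right) \left(- \frac{16}{7} + J\right) = 7 J \left(- \frac{16}{7} + J\right)$)
$\left(-332 + c{\left(3 \right)}\right) + p{\left(u{\left(3 \right)} \right)} = \left(-332 + 3 \left(-16 + 7 \cdot 3\right)\right) + 3 = \left(-332 + 3 \left(-16 + 21\right)\right) + 3 = \left(-332 + 3 \cdot 5\right) + 3 = \left(-332 + 15\right) + 3 = -317 + 3 = -314$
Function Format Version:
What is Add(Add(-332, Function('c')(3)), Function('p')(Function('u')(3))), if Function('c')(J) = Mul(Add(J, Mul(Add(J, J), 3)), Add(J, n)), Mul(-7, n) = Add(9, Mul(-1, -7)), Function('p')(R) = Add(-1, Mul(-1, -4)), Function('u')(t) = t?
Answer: -314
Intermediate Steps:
Function('p')(R) = 3 (Function('p')(R) = Add(-1, 4) = 3)
n = Rational(-16, 7) (n = Mul(Rational(-1, 7), Add(9, Mul(-1, -7))) = Mul(Rational(-1, 7), Add(9, 7)) = Mul(Rational(-1, 7), 16) = Rational(-16, 7) ≈ -2.2857)
Function('c')(J) = Mul(7, J, Add(Rational(-16, 7), J)) (Function('c')(J) = Mul(Add(J, Mul(Add(J, J), 3)), Add(J, Rational(-16, 7))) = Mul(Add(J, Mul(Mul(2, J), 3)), Add(Rational(-16, 7), J)) = Mul(Add(J, Mul(6, J)), Add(Rational(-16, 7), J)) = Mul(Mul(7, J), Add(Rational(-16, 7), J)) = Mul(7, J, Add(Rational(-16, 7), J)))
Add(Add(-332, Function('c')(3)), Function('p')(Function('u')(3))) = Add(Add(-332, Mul(3, Add(-16, Mul(7, 3)))), 3) = Add(Add(-332, Mul(3, Add(-16, 21))), 3) = Add(Add(-332, Mul(3, 5)), 3) = Add(Add(-332, 15), 3) = Add(-317, 3) = -314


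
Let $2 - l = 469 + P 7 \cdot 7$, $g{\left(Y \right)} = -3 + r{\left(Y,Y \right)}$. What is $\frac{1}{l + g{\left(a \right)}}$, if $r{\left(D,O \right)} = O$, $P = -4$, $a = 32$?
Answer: $- \frac{1}{242} \approx -0.0041322$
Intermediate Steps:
$g{\left(Y \right)} = -3 + Y$
$l = -271$ ($l = 2 - \left(469 + \left(-4\right) 7 \cdot 7\right) = 2 - \left(469 - 196\right) = 2 - 273 = -271$)
$\frac{1}{l + g{\left(a \right)}} = \frac{1}{-271 + \left(-3 + 32\right)} = \frac{1}{-271 + 29} = \frac{1}{-242} = - \frac{1}{242}$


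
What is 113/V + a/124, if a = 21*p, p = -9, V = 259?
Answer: -34939/32116 ≈ -1.0879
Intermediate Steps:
a = -189 (a = 21*(-9) = -189)
113/V + a/124 = 113/259 - 189/124 = -34939/32116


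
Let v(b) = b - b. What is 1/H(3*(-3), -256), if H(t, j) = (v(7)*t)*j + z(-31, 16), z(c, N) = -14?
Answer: -1/14 ≈ -0.071429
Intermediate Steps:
v(b) = 0
H(t, j) = -14 (H(t, j) = (0*t)*j - 14 = 0*j - 14 = 0 - 14 = -14)
1/H(3*(-3), -256) = 1/(-14) = -1/14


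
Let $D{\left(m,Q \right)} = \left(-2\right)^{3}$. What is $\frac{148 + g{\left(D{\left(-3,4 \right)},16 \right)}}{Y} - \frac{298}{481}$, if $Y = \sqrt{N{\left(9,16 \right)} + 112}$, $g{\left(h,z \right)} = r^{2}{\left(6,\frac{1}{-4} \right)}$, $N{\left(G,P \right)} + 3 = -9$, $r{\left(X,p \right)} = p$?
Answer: $\frac{1091809}{76960} \approx 14.187$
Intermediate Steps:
$N{\left(G,P \right)} = -12$ ($N{\left(G,P \right)} = -3 - 9 = -12$)
$D{\left(m,Q \right)} = -8$
$g{\left(h,z \right)} = \frac{1}{16}$ ($g{\left(h,z \right)} = \left(\frac{1}{-4}\right)^{2} = \left(- \frac{1}{4}\right)^{2} = \frac{1}{16}$)
$Y = 10$ ($Y = \sqrt{-12 + 112} = \sqrt{100} = 10$)
$\frac{148 + g{\left(D{\left(-3,4 \right)},16 \right)}}{Y} - \frac{298}{481} = \frac{148 + \frac{1}{16}}{10} - \frac{298}{481} = \frac{2369}{16} \cdot \frac{1}{10} - \frac{298}{481} = \frac{2369}{160} - \frac{298}{481} = \frac{1091809}{76960}$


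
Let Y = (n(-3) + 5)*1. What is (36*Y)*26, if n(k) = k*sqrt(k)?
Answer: 4680 - 2808*I*sqrt(3) ≈ 4680.0 - 4863.6*I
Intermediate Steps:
n(k) = k**(3/2)
Y = 5 - 3*I*sqrt(3) (Y = ((-3)**(3/2) + 5)*1 = (-3*I*sqrt(3) + 5)*1 = (5 - 3*I*sqrt(3))*1 = 5 - 3*I*sqrt(3) ≈ 5.0 - 5.1962*I)
(36*Y)*26 = (36*(5 - 3*I*sqrt(3)))*26 = (180 - 108*I*sqrt(3))*26 = 4680 - 2808*I*sqrt(3)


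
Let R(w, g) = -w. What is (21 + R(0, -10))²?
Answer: 441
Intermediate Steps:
(21 + R(0, -10))² = (21 - 1*0)² = (21 + 0)² = 21² = 441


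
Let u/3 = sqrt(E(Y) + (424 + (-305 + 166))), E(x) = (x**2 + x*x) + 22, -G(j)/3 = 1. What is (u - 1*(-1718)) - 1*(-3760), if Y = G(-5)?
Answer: 5478 + 15*sqrt(13) ≈ 5532.1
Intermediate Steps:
G(j) = -3 (G(j) = -3*1 = -3)
Y = -3
E(x) = 22 + 2*x**2 (E(x) = (x**2 + x**2) + 22 = 2*x**2 + 22 = 22 + 2*x**2)
u = 15*sqrt(13) (u = 3*sqrt((22 + 2*(-3)**2) + (424 + (-305 + 166))) = 3*sqrt((22 + 2*9) + (424 - 139)) = 3*sqrt((22 + 18) + 285) = 3*sqrt(40 + 285) = 3*sqrt(325) = 3*(5*sqrt(13)) = 15*sqrt(13) ≈ 54.083)
(u - 1*(-1718)) - 1*(-3760) = (15*sqrt(13) - 1*(-1718)) - 1*(-3760) = (15*sqrt(13) + 1718) + 3760 = (1718 + 15*sqrt(13)) + 3760 = 5478 + 15*sqrt(13)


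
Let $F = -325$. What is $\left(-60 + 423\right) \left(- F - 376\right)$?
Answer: $-18513$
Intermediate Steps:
$\left(-60 + 423\right) \left(- F - 376\right) = \left(-60 + 423\right) \left(\left(-1\right) \left(-325\right) - 376\right) = 363 \left(325 - 376\right) = 363 \left(-51\right) = -18513$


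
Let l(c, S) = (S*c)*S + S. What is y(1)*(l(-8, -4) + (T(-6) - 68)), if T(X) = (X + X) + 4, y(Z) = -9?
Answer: 1872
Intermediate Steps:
l(c, S) = S + c*S² (l(c, S) = c*S² + S = S + c*S²)
T(X) = 4 + 2*X (T(X) = 2*X + 4 = 4 + 2*X)
y(1)*(l(-8, -4) + (T(-6) - 68)) = -9*(-4*(1 - 4*(-8)) + ((4 + 2*(-6)) - 68)) = -9*(-4*(1 + 32) + ((4 - 12) - 68)) = -9*(-4*33 + (-8 - 68)) = -9*(-132 - 76) = -9*(-208) = 1872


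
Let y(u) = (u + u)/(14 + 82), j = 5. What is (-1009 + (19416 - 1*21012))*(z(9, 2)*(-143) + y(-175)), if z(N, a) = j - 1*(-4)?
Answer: 161382355/48 ≈ 3.3621e+6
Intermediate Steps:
z(N, a) = 9 (z(N, a) = 5 - 1*(-4) = 5 + 4 = 9)
y(u) = u/48 (y(u) = (2*u)/96 = (2*u)*(1/96) = u/48)
(-1009 + (19416 - 1*21012))*(z(9, 2)*(-143) + y(-175)) = (-1009 + (19416 - 1*21012))*(9*(-143) + (1/48)*(-175)) = (-1009 + (19416 - 21012))*(-1287 - 175/48) = (-1009 - 1596)*(-61951/48) = -2605*(-61951/48) = 161382355/48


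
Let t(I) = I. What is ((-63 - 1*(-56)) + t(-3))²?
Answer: 100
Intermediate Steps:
((-63 - 1*(-56)) + t(-3))² = ((-63 - 1*(-56)) - 3)² = ((-63 + 56) - 3)² = (-7 - 3)² = (-10)² = 100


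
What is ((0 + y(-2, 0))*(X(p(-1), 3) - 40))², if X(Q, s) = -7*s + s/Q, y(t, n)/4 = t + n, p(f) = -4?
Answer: 244036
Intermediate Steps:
y(t, n) = 4*n + 4*t (y(t, n) = 4*(t + n) = 4*(n + t) = 4*n + 4*t)
((0 + y(-2, 0))*(X(p(-1), 3) - 40))² = ((0 + (4*0 + 4*(-2)))*((-7*3 + 3/(-4)) - 40))² = ((0 + (0 - 8))*((-21 + 3*(-¼)) - 40))² = ((0 - 8)*((-21 - ¾) - 40))² = (-8*(-87/4 - 40))² = (-8*(-247/4))² = 494² = 244036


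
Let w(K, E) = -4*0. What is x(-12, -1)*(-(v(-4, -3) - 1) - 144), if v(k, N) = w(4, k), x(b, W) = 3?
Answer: -429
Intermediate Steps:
w(K, E) = 0
v(k, N) = 0
x(-12, -1)*(-(v(-4, -3) - 1) - 144) = 3*(-(0 - 1) - 144) = 3*(-1*(-1) - 144) = 3*(1 - 144) = 3*(-143) = -429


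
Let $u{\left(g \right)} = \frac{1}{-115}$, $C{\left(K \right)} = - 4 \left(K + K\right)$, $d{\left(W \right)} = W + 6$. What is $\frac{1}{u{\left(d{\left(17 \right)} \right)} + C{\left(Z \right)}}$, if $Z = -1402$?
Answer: $\frac{115}{1289839} \approx 8.9158 \cdot 10^{-5}$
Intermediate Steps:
$d{\left(W \right)} = 6 + W$
$C{\left(K \right)} = - 8 K$ ($C{\left(K \right)} = - 4 \cdot 2 K = - 8 K$)
$u{\left(g \right)} = - \frac{1}{115}$
$\frac{1}{u{\left(d{\left(17 \right)} \right)} + C{\left(Z \right)}} = \frac{1}{- \frac{1}{115} - -11216} = \frac{1}{- \frac{1}{115} + 11216} = \frac{1}{\frac{1289839}{115}} = \frac{115}{1289839}$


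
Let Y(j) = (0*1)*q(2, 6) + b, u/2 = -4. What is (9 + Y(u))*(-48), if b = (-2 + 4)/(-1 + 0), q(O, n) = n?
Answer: -336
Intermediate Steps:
u = -8 (u = 2*(-4) = -8)
b = -2 (b = 2/(-1) = 2*(-1) = -2)
Y(j) = -2 (Y(j) = (0*1)*6 - 2 = 0*6 - 2 = 0 - 2 = -2)
(9 + Y(u))*(-48) = (9 - 2)*(-48) = 7*(-48) = -336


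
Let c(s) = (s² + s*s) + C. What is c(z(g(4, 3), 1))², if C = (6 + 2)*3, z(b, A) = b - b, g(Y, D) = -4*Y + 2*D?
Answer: 576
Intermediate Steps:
z(b, A) = 0
C = 24 (C = 8*3 = 24)
c(s) = 24 + 2*s² (c(s) = (s² + s*s) + 24 = (s² + s²) + 24 = 2*s² + 24 = 24 + 2*s²)
c(z(g(4, 3), 1))² = (24 + 2*0²)² = (24 + 2*0)² = (24 + 0)² = 24² = 576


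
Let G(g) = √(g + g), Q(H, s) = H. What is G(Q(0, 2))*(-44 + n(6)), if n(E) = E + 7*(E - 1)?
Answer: 0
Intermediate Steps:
G(g) = √2*√g (G(g) = √(2*g) = √2*√g)
n(E) = -7 + 8*E (n(E) = E + 7*(-1 + E) = E + (-7 + 7*E) = -7 + 8*E)
G(Q(0, 2))*(-44 + n(6)) = (√2*√0)*(-44 + (-7 + 8*6)) = (√2*0)*(-44 + (-7 + 48)) = 0*(-44 + 41) = 0*(-3) = 0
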